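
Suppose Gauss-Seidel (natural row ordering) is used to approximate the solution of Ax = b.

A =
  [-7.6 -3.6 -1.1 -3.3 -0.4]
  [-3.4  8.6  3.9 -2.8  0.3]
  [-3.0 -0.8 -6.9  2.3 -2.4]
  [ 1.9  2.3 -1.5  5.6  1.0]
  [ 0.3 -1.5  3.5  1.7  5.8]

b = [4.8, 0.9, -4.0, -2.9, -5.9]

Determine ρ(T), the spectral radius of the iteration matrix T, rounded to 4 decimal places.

0.7140

Let D = diag(-7.6, 8.6, -6.9, 5.6, 5.8); L, U the strict triangles.
GS T = -(D+L)⁻¹U: row 0 first, T[0,2] = -(-1.1)/(-7.6) = -0.1447; later rows by forward substitution.
  T[0,:] = [+0.0000 -0.4737 -0.1447 -0.4342 -0.0526]
  T[1,:] = [+0.0000 -0.1873 -0.5107 +0.1539 -0.0557]
  T[2,:] = [+0.0000 +0.2277 +0.1221 +0.5043 -0.3185]
  T[3,:] = [+0.0000 +0.2986 +0.2916 +0.2192 -0.2231]
  T[4,:] = [+0.0000 -0.2488 -0.2838 -0.3063 +0.2459]
eigenvalue magnitudes: 0.7140, 0.3838, 0.0491, 0.0491, 0.0000.
spectral radius ρ = 0.7140; 0.7140 < 1 ⇒ converges.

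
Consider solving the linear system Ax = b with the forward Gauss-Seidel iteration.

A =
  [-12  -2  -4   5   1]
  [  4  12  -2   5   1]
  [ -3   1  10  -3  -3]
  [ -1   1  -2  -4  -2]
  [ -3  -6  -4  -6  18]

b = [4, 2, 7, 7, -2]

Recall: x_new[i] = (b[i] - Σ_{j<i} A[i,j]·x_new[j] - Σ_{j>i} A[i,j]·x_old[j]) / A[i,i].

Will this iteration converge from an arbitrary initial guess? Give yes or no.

yes

Diagonal D = diag(-12, 12, 10, -4, 18); L, U strict lower/upper.
T_GS = -(D+L)⁻¹U: row 0 first, T[0,3] = -(5)/(-12) = +0.4167; later rows by forward substitution.
  T[0,:] = [+0.0000 -0.1667 -0.3333 +0.4167 +0.0833]
  T[1,:] = [+0.0000 +0.0556 +0.2778 -0.5556 -0.1111]
  T[2,:] = [+0.0000 -0.0556 -0.1278 +0.4806 +0.3361]
  T[3,:] = [+0.0000 +0.0833 +0.2167 -0.4833 -0.7167]
  T[4,:] = [+0.0000 +0.0062 +0.0809 -0.1701 -0.1873]
|eigenvalues of T|: 0.8300, 0.1103, 0.1103, 0.0688, 0.0000.
ρ(T) = max|λ| = 0.8300; 0.8300 < 1, so it converges for any x₀.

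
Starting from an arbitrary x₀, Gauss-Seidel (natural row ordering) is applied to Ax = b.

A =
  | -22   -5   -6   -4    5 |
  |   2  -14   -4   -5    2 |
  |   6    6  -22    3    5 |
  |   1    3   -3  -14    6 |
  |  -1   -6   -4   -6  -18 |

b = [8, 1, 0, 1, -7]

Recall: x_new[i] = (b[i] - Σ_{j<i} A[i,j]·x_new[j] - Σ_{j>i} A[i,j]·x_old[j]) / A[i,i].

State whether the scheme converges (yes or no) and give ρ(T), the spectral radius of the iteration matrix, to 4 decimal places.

Write A = D+L+U with D = diag(-22, -14, -22, -14, -18).
T_GS = -(D+L)⁻¹U: row 0 first, T[0,4] = -(5)/(-22) = +0.2273; later rows by forward substitution.
  T[0,:] = [+0.0000 -0.2273 -0.2727 -0.1818 +0.2273]
  T[1,:] = [+0.0000 -0.0325 -0.3247 -0.3831 +0.1753]
  T[2,:] = [+0.0000 -0.0708 -0.1629 -0.0177 +0.3371]
  T[3,:] = [+0.0000 -0.0080 -0.0541 -0.0913 +0.4101]
  T[4,:] = [+0.0000 +0.0419 +0.1776 +0.1722 -0.2827]
eigenvalue magnitudes: 0.6463, 0.1390, 0.0886, 0.0265, 0.0000.
ρ(T) = max|λ| = 0.6463; 0.6463 < 1, so it converges for any x₀.

yes, ρ = 0.6463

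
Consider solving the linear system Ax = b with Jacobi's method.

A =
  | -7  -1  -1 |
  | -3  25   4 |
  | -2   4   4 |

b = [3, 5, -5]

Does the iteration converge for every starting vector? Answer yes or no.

Split A = D + L + U, D = diag(-7, 25, 4).
Jacobi T = -D⁻¹(L+U): T[1,2] = -(4)/(25) = -0.1600; T[1,1] = 0.
  T[0,:] = [+0.0000, -0.1429, -0.1429]
  T[1,:] = [+0.1200, +0.0000, -0.1600]
  T[2,:] = [+0.5000, -1.0000, +0.0000]
eigenvalue magnitudes: 0.3823, 0.2734, 0.2734.
ρ = 0.3823; 0.3823 < 1, so it converges for any x₀.

yes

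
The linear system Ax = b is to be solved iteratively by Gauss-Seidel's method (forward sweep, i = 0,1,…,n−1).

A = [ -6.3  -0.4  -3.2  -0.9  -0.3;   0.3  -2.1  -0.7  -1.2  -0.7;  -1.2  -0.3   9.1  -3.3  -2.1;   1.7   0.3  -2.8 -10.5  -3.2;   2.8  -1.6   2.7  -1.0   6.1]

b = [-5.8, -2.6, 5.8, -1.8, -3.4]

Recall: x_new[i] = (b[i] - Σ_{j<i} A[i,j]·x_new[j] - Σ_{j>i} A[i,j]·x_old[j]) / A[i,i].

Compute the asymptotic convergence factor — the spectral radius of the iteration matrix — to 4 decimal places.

0.5419

A = D + L + U where D = diag(-6.3, -2.1, 9.1, -10.5, 6.1).
GS T = -(D+L)⁻¹U: row 0 first, T[0,3] = -(-0.9)/(-6.3) = -0.1429; later rows by forward substitution.
  T[0,:] = [+0.0000  -0.0635  -0.5079  -0.1429  -0.0476]
  T[1,:] = [+0.0000  -0.0091  -0.4059  -0.5918  -0.3401]
  T[2,:] = [+0.0000  -0.0087  -0.0804  +0.3243  +0.2133]
  T[3,:] = [+0.0000  -0.0082  -0.0724  -0.1265  -0.3791]
  T[4,:] = [+0.0000  +0.0293  +0.1504  -0.2539  -0.2239]
|λ(T)| sorted: 0.5419, 0.1271, 0.1248, 0.1248, 0.0000.
ρ(T) = max|λ| = 0.5419; 0.5419 < 1, so it converges for any x₀.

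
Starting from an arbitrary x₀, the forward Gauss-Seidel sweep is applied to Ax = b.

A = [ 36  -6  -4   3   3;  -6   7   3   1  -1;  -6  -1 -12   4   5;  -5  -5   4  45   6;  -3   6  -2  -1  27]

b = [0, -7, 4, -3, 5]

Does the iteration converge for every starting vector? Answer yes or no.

yes

Diagonal D = diag(36, 7, -12, 45, 27); L, U strict lower/upper.
Gauss-Seidel: T = -(D+L)⁻¹U, row 0 first, T[0,4] = -(3)/(36) = -0.0833; later rows by forward substitution.
  T[0,:] = [+0.0000 +0.1667 +0.1111 -0.0833 -0.0833]
  T[1,:] = [+0.0000 +0.1429 -0.3333 -0.2143 +0.0714]
  T[2,:] = [+0.0000 -0.0952 -0.0278 +0.3929 +0.4524]
  T[3,:] = [+0.0000 +0.0429 -0.0222 -0.0680 -0.1749]
  T[4,:] = [+0.0000 -0.0187 +0.0835 +0.0649 +0.0019]
|λ(T)| sorted: 0.2735, 0.1491, 0.1491, 0.0580, 0.0000.
ρ = 0.2735; 0.2735 < 1, so it converges for any x₀.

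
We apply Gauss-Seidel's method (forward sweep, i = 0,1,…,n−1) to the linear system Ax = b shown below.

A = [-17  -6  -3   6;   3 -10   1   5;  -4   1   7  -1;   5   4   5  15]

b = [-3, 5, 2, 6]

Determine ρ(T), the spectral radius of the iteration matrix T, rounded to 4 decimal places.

0.6502

Split A = D + L + U, D = diag(-17, -10, 7, 15).
T_GS = -(D+L)⁻¹U: row 0 first, T[0,2] = -(-3)/(-17) = -0.1765; later rows by forward substitution.
  T[0,:] = [+0.0000  -0.3529  -0.1765  +0.3529]
  T[1,:] = [+0.0000  -0.1059  +0.0471  +0.6059]
  T[2,:] = [+0.0000  -0.1866  -0.1076  +0.2580]
  T[3,:] = [+0.0000  +0.2081  +0.0821  -0.3652]
moduli |λ_i(T)| = 0.6502, 0.0980, 0.0264, 0.0000.
spectral radius ρ = 0.6502; 0.6502 < 1: convergent.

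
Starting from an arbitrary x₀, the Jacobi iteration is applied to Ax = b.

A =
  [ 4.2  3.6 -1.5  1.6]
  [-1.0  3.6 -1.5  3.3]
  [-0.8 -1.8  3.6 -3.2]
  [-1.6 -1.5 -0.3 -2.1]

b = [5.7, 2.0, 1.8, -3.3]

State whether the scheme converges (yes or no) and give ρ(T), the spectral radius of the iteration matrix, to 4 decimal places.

no, ρ = 1.3098

Split A = D + L + U, D = diag(4.2, 3.6, 3.6, -2.1).
Jacobi T = -D⁻¹(L+U): T[1,0] = -(-1)/(3.6) = +0.2778; T[1,1] = 0.
  T[0,:] = [+0.0000  -0.8571  +0.3571  -0.3810]
  T[1,:] = [+0.2778  +0.0000  +0.4167  -0.9167]
  T[2,:] = [+0.2222  +0.5000  +0.0000  +0.8889]
  T[3,:] = [-0.7619  -0.7143  -0.1429  +0.0000]
|λ(T)| sorted: 1.3098, 0.7864, 0.7864, 0.2083.
ρ = 1.3098; 1.3098 > 1, so it fails to converge.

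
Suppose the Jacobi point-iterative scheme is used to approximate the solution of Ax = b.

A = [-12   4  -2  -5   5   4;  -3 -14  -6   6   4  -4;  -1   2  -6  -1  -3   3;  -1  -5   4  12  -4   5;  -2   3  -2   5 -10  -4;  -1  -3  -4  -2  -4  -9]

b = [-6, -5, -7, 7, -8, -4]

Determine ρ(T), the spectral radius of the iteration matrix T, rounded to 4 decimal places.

1.1663

Let D = diag(-12, -14, -6, 12, -10, -9); L, U the strict triangles.
T_J = -D⁻¹(L+U): T[4,0] = -(-2)/(-10) = -0.2000; T[4,4] = 0.
  T[0,:] = [+0.0000, +0.3333, -0.1667, -0.4167, +0.4167, +0.3333]
  T[1,:] = [-0.2143, +0.0000, -0.4286, +0.4286, +0.2857, -0.2857]
  T[2,:] = [-0.1667, +0.3333, +0.0000, -0.1667, -0.5000, +0.5000]
  T[3,:] = [+0.0833, +0.4167, -0.3333, +0.0000, +0.3333, -0.4167]
  T[4,:] = [-0.2000, +0.3000, -0.2000, +0.5000, +0.0000, -0.4000]
  T[5,:] = [-0.1111, -0.3333, -0.4444, -0.2222, -0.4444, +0.0000]
moduli |λ_i(T)| = 1.1663, 0.6956, 0.6956, 0.3192, 0.2322, 0.2322.
ρ(T) = max|λ| = 1.1663; 1.1663 > 1 ⇒ diverges.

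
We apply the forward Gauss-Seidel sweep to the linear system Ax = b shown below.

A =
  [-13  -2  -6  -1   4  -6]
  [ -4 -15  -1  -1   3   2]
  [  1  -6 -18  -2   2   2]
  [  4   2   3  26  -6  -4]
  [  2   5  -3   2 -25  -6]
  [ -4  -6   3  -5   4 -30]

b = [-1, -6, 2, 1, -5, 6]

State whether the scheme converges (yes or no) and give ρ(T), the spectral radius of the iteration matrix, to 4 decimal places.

Diagonal D = diag(-13, -15, -18, 26, -25, -30); L, U strict lower/upper.
T_GS = -(D+L)⁻¹U: row 0 first, T[0,1] = -(-2)/(-13) = -0.1538; later rows by forward substitution.
  T[0,:] = [+0.0000  -0.1538  -0.4615  -0.0769  +0.3077  -0.4615]
  T[1,:] = [+0.0000  +0.0410  +0.0564  -0.0462  +0.1179  +0.2564]
  T[2,:] = [+0.0000  -0.0222  -0.0444  -0.1000  +0.0889  +0.0000]
  T[3,:] = [+0.0000  +0.0231  +0.0718  +0.0269  +0.1641  +0.2051]
  T[4,:] = [+0.0000  +0.0004  -0.0146  -0.0012  +0.0507  -0.2092]
  T[5,:] = [+0.0000  +0.0063  +0.0319  +0.0048  -0.0763  -0.0518]
moduli |λ_i(T)| = 0.1767, 0.1306, 0.1136, 0.1136, 0.0283, 0.0000.
ρ(T) = max|λ| = 0.1767; 0.1767 < 1, so it converges for any x₀.

yes, ρ = 0.1767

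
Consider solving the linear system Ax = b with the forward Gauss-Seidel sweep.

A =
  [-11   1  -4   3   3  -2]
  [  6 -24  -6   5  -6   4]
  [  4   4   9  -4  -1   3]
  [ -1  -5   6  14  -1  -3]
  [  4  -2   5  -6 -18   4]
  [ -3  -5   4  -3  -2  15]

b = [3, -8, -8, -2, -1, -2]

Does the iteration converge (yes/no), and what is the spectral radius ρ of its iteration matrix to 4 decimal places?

yes, ρ = 0.5414

Write A = D+L+U with D = diag(-11, -24, 9, 14, -18, 15).
Gauss-Seidel: T = -(D+L)⁻¹U, row 0 first, T[0,2] = -(-4)/(-11) = -0.3636; later rows by forward substitution.
  T[0,:] = [+0.0000, +0.0909, -0.3636, +0.2727, +0.2727, -0.1818]
  T[1,:] = [+0.0000, +0.0227, -0.3409, +0.2765, -0.1818, +0.1212]
  T[2,:] = [+0.0000, -0.0505, +0.3131, +0.2003, +0.0707, -0.3064]
  T[3,:] = [+0.0000, +0.0363, -0.2819, +0.0324, -0.0043, +0.3759]
  T[4,:] = [+0.0000, -0.0084, +0.1380, +0.0747, +0.1019, -0.0421]
  T[5,:] = [+0.0000, +0.0454, -0.3078, +0.1097, -0.0122, +0.1553]
|eigenvalues of T|: 0.5414, 0.2481, 0.1700, 0.0375, 0.0375, 0.0000.
ρ = 0.5414; 0.5414 < 1, so it converges for any x₀.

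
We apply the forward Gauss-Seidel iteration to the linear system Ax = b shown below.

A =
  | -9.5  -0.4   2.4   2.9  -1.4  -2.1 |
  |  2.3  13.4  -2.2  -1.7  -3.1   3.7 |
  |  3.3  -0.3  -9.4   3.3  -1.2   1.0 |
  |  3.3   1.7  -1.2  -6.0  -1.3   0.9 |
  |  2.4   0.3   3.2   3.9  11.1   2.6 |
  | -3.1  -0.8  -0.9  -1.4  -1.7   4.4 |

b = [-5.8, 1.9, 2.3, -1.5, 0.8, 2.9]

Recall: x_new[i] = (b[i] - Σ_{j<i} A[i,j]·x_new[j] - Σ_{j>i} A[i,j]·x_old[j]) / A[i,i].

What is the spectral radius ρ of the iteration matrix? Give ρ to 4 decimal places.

A = D + L + U where D = diag(-9.5, 13.4, -9.4, -6, 11.1, 4.4).
GS T = -(D+L)⁻¹U: row 0 first, T[0,5] = -(-2.1)/(-9.5) = -0.2211; later rows by forward substitution.
  T[0,:] = [+0.0000 -0.0421 +0.2526 +0.3053 -0.1474 -0.2211]
  T[1,:] = [+0.0000 +0.0072 +0.1208 +0.0745 +0.2566 -0.2382]
  T[2,:] = [+0.0000 -0.0150 +0.0848 +0.4559 -0.1876 +0.0364]
  T[3,:] = [+0.0000 -0.0181 +0.1562 +0.0978 -0.1875 -0.0463]
  T[4,:] = [+0.0000 +0.0196 -0.1372 -0.2338 +0.1449 -0.1742]
  T[5,:] = [+0.0000 -0.0296 +0.2140 +0.2626 -0.0992 -0.2737]
|eigenvalues of T|: 0.5758, 0.2956, 0.1434, 0.1434, 0.0248, 0.0000.
ρ = 0.5758; 0.5758 < 1: convergent.

0.5758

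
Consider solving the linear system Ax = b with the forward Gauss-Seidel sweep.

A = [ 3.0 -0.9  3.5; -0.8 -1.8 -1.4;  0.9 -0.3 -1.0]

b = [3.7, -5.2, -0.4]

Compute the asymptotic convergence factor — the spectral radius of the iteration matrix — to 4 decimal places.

A = D + L + U where D = diag(3, -1.8, -1).
T_GS = -(D+L)⁻¹U: row 0 first, T[0,1] = -(-0.9)/(3) = +0.3000; later rows by forward substitution.
  T[0,:] = [+0.0000  +0.3000  -1.1667]
  T[1,:] = [+0.0000  -0.1333  -0.2593]
  T[2,:] = [+0.0000  +0.3100  -0.9722]
eigenvalue magnitudes: 0.8619, 0.2436, 0.0000.
ρ = 0.8619; 0.8619 < 1: convergent.

0.8619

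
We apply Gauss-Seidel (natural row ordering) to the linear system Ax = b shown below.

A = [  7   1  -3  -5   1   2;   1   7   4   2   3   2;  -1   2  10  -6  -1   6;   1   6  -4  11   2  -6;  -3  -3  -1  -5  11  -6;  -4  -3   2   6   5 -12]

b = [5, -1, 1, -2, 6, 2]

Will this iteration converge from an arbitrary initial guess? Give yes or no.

Split A = D + L + U, D = diag(7, 7, 10, 11, 11, -12).
GS T = -(D+L)⁻¹U: row 0 first, T[0,5] = -(2)/(7) = -0.2857; later rows by forward substitution.
  T[0,:] = [+0.0000  -0.1429  +0.4286  +0.7143  -0.1429  -0.2857]
  T[1,:] = [+0.0000  +0.0204  -0.6327  -0.3878  -0.4082  -0.2449]
  T[2,:] = [+0.0000  -0.0184  +0.1694  +0.7490  +0.1673  -0.5796]
  T[3,:] = [+0.0000  -0.0048  +0.3677  +0.4189  +0.1147  +0.4942]
  T[4,:] = [+0.0000  -0.0373  +0.1269  +0.3476  -0.0829  +0.5727]
  T[5,:] = [+0.0000  +0.0215  +0.2803  +0.3380  +0.2003  +0.5456]
moduli |λ_i(T)| = 1.1321, 0.3533, 0.2810, 0.2810, 0.0513, 0.0000.
ρ(T) = max|λ| = 1.1321; 1.1321 > 1 ⇒ diverges.

no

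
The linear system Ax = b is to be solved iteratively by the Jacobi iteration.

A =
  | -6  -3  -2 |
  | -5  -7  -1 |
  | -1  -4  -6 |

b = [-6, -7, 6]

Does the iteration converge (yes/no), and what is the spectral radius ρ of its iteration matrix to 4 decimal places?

yes, ρ = 0.8428

Let D = diag(-6, -7, -6); L, U the strict triangles.
Jacobi: T = -D⁻¹(L+U), T[1,2] = -(-1)/(-7) = -0.1429; T[1,1] = 0.
  T[0,:] = [+0.0000 -0.5000 -0.3333]
  T[1,:] = [-0.7143 +0.0000 -0.1429]
  T[2,:] = [-0.1667 -0.6667 +0.0000]
moduli |λ_i(T)| = 0.8428, 0.4499, 0.4499.
ρ(T) = max|λ| = 0.8428; 0.8428 < 1 ⇒ converges.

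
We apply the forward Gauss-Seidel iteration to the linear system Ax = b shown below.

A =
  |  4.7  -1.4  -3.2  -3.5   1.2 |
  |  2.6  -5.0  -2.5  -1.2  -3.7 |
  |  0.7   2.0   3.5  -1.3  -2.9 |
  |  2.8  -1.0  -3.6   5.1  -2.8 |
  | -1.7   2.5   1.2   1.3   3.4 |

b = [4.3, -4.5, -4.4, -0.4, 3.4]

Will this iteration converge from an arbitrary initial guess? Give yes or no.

no

A = D + L + U where D = diag(4.7, -5, 3.5, 5.1, 3.4).
GS T = -(D+L)⁻¹U: row 0 first, T[0,2] = -(-3.2)/(4.7) = +0.6809; later rows by forward substitution.
  T[0,:] = [+0.0000, +0.2979, +0.6809, +0.7447, -0.2553]
  T[1,:] = [+0.0000, +0.1549, -0.1460, +0.1472, -0.8728]
  T[2,:] = [+0.0000, -0.1481, -0.0528, +0.1384, +1.3784]
  T[3,:] = [+0.0000, -0.2377, -0.4397, -0.2823, +1.4910]
  T[4,:] = [+0.0000, +0.1782, +0.6345, +0.3232, -0.5425]
|eigenvalues of T|: 1.4163, 0.7829, 0.1699, 0.0806, 0.0000.
spectral radius ρ = 1.4163; 1.4163 > 1 ⇒ diverges.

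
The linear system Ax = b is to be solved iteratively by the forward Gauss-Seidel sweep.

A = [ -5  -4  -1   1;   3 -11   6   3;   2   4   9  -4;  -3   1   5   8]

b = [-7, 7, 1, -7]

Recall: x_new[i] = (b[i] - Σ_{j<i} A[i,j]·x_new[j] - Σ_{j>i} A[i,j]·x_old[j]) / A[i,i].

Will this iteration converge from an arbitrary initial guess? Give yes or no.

Split A = D + L + U, D = diag(-5, -11, 9, 8).
GS T = -(D+L)⁻¹U: row 0 first, T[0,3] = -(1)/(-5) = +0.2000; later rows by forward substitution.
  T[0,:] = [+0.0000 -0.8000 -0.2000 +0.2000]
  T[1,:] = [+0.0000 -0.2182 +0.4909 +0.3273]
  T[2,:] = [+0.0000 +0.2747 -0.1737 +0.2545]
  T[3,:] = [+0.0000 -0.4444 -0.0278 -0.1250]
eigenvalue magnitudes: 0.5614, 0.3599, 0.3599, 0.0000.
spectral radius ρ = 0.5614; 0.5614 < 1, so it converges for any x₀.

yes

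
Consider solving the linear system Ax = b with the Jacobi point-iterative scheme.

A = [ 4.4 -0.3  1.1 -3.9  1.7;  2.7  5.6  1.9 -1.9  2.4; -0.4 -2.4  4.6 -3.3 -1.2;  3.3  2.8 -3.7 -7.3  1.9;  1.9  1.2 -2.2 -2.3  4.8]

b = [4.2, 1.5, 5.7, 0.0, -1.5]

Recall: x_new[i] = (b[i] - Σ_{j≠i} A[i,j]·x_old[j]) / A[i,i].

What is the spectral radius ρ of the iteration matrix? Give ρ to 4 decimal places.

Write A = D+L+U with D = diag(4.4, 5.6, 4.6, -7.3, 4.8).
Jacobi T = -D⁻¹(L+U): T[4,2] = -(-2.2)/(4.8) = +0.4583; T[4,4] = 0.
  T[0,:] = [+0.0000  +0.0682  -0.2500  +0.8864  -0.3864]
  T[1,:] = [-0.4821  +0.0000  -0.3393  +0.3393  -0.4286]
  T[2,:] = [+0.0870  +0.5217  +0.0000  +0.7174  +0.2609]
  T[3,:] = [+0.4521  +0.3836  -0.5068  +0.0000  +0.2603]
  T[4,:] = [-0.3958  -0.2500  +0.4583  +0.4792  +0.0000]
|roots of det(T-λI)|: 1.1781, 0.7157, 0.7157, 0.3624, 0.2463.
ρ(T) = max|λ| = 1.1781; 1.1781 > 1, so it fails to converge.

1.1781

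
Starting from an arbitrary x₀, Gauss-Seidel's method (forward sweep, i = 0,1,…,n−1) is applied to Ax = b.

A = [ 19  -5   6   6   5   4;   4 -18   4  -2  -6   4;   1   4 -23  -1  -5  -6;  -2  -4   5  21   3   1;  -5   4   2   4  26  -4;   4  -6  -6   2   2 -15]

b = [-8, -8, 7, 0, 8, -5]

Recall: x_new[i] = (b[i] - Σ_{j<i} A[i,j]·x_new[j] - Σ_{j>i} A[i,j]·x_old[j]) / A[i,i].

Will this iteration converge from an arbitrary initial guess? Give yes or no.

A = D + L + U where D = diag(19, -18, -23, 21, 26, -15).
T_GS = -(D+L)⁻¹U: row 0 first, T[0,5] = -(4)/(19) = -0.2105; later rows by forward substitution.
  T[0,:] = [+0.0000, +0.2632, -0.3158, -0.3158, -0.2632, -0.2105]
  T[1,:] = [+0.0000, +0.0585, +0.1520, -0.1813, -0.3918, +0.1754]
  T[2,:] = [+0.0000, +0.0216, +0.0127, -0.0887, -0.2970, -0.2395]
  T[3,:] = [+0.0000, +0.0311, -0.0041, -0.0435, -0.1718, +0.0228]
  T[4,:] = [+0.0000, +0.0352, -0.0845, -0.0193, +0.0590, +0.1013]
  T[5,:] = [+0.0000, +0.0470, -0.1619, +0.0154, +0.1903, -0.0140]
eigenvalue magnitudes: 0.3168, 0.2361, 0.0931, 0.0463, 0.0463, 0.0000.
ρ = 0.3168; 0.3168 < 1, so it converges for any x₀.

yes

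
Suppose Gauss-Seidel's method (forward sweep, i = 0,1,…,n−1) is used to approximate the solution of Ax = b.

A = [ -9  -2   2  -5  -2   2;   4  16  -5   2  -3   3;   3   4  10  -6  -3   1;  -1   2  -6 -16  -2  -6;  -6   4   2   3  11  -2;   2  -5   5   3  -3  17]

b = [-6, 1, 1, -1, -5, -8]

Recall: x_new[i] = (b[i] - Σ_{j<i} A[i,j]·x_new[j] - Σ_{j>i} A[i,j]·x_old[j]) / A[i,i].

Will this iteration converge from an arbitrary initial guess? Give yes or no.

yes

A = D + L + U where D = diag(-9, 16, 10, -16, 11, 17).
T_GS = -(D+L)⁻¹U: row 0 first, T[0,5] = -(2)/(-9) = +0.2222; later rows by forward substitution.
  T[0,:] = [+0.0000 -0.2222 +0.2222 -0.5556 -0.2222 +0.2222]
  T[1,:] = [+0.0000 +0.0556 +0.2569 +0.0139 +0.2431 -0.2431]
  T[2,:] = [+0.0000 +0.0444 -0.1694 +0.7611 +0.2694 -0.0694]
  T[3,:] = [+0.0000 +0.0042 +0.0818 -0.2490 -0.1818 -0.3932]
  T[4,:] = [+0.0000 -0.1506 +0.0363 -0.3786 -0.2090 +0.5113]
  T[5,:] = [+0.0000 +0.0021 +0.0912 -0.1773 +0.0136 +0.0824]
moduli |λ_i(T)| = 0.6823, 0.2816, 0.1476, 0.1476, 0.0266, 0.0000.
ρ(T) = max|λ| = 0.6823; 0.6823 < 1: convergent.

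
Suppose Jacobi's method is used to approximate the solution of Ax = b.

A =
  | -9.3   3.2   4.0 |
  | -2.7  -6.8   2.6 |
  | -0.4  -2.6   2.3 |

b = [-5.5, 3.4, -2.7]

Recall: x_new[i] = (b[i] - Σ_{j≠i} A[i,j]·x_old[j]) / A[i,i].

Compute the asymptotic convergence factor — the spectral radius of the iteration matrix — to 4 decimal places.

Write A = D+L+U with D = diag(-9.3, -6.8, 2.3).
Jacobi T = -D⁻¹(L+U): T[0,1] = -(3.2)/(-9.3) = +0.3441; T[0,0] = 0.
  T[0,:] = [+0.0000 +0.3441 +0.4301]
  T[1,:] = [-0.3971 +0.0000 +0.3824]
  T[2,:] = [+0.1739 +1.1304 +0.0000]
|eigenvalues of T|: 0.7692, 0.4704, 0.4704.
ρ = 0.7692; 0.7692 < 1: convergent.

0.7692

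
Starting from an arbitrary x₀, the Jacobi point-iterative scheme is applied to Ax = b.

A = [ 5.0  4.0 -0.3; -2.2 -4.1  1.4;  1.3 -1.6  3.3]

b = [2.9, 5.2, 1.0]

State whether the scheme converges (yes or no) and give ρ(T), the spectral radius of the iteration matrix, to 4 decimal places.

yes, ρ = 0.8262

A = D + L + U where D = diag(5, -4.1, 3.3).
Jacobi: T = -D⁻¹(L+U), T[2,1] = -(-1.6)/(3.3) = +0.4848; T[2,2] = 0.
  T[0,:] = [+0.0000 -0.8000 +0.0600]
  T[1,:] = [-0.5366 +0.0000 +0.3415]
  T[2,:] = [-0.3939 +0.4848 +0.0000]
moduli |λ_i(T)| = 0.8262, 0.6566, 0.1696.
ρ(T) = max|λ| = 0.8262; 0.8262 < 1 ⇒ converges.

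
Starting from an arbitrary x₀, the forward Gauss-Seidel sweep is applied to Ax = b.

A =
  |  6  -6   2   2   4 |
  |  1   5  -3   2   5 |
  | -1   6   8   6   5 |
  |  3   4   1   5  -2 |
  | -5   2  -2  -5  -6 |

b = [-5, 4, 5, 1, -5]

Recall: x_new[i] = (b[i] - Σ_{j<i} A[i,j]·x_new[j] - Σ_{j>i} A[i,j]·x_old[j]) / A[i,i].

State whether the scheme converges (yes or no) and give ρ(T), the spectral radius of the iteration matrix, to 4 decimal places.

no, ρ = 1.6247

Let D = diag(6, 5, 8, 5, -6); L, U the strict triangles.
Gauss-Seidel: T = -(D+L)⁻¹U, row 0 first, T[0,2] = -(2)/(6) = -0.3333; later rows by forward substitution.
  T[0,:] = [+0.0000  +1.0000  -0.3333  -0.3333  -0.6667]
  T[1,:] = [+0.0000  -0.2000  +0.6667  -0.3333  -0.8667]
  T[2,:] = [+0.0000  +0.2750  -0.5417  -0.5417  -0.0583]
  T[3,:] = [+0.0000  -0.4950  -0.2250  +0.5750  +1.5050]
  T[4,:] = [+0.0000  -0.5792  +0.8681  -0.1319  -0.9681]
|eigenvalues of T|: 1.6247, 0.7600, 0.3486, 0.3486, 0.0000.
ρ = 1.6247; 1.6247 > 1: divergent.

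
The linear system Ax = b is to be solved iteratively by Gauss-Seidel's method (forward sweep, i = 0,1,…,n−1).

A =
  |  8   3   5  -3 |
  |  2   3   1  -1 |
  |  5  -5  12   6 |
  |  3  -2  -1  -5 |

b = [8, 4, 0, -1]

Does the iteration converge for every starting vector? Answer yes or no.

Diagonal D = diag(8, 3, 12, -5); L, U strict lower/upper.
T_GS = -(D+L)⁻¹U: row 0 first, T[0,3] = -(-3)/(8) = +0.3750; later rows by forward substitution.
  T[0,:] = [+0.0000, -0.3750, -0.6250, +0.3750]
  T[1,:] = [+0.0000, +0.2500, +0.0833, +0.0833]
  T[2,:] = [+0.0000, +0.2604, +0.2951, -0.6215]
  T[3,:] = [+0.0000, -0.3771, -0.4674, +0.3160]
eigenvalue magnitudes: 0.8501, 0.2156, 0.2046, 0.0000.
ρ(T) = max|λ| = 0.8501; 0.8501 < 1: convergent.

yes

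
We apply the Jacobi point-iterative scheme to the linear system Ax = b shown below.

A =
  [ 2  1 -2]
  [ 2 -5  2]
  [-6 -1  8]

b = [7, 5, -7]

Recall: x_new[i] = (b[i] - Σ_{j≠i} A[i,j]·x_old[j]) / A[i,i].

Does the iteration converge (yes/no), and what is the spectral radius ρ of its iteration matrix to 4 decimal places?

yes, ρ = 0.8474

A = D + L + U where D = diag(2, -5, 8).
Jacobi T = -D⁻¹(L+U): T[2,0] = -(-6)/(8) = +0.7500; T[2,2] = 0.
  T[0,:] = [+0.0000  -0.5000  +1.0000]
  T[1,:] = [+0.4000  +0.0000  +0.4000]
  T[2,:] = [+0.7500  +0.1250  +0.0000]
|roots of det(T-λI)|: 0.8474, 0.6716, 0.1757.
ρ = 0.8474; 0.8474 < 1: convergent.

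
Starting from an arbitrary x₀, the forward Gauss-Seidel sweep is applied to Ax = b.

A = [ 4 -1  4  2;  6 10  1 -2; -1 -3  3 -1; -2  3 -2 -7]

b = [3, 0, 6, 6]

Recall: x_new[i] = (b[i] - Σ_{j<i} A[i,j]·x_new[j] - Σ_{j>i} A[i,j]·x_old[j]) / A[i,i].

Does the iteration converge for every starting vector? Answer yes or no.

Diagonal D = diag(4, 10, 3, -7); L, U strict lower/upper.
GS T = -(D+L)⁻¹U: row 0 first, T[0,3] = -(2)/(4) = -0.5000; later rows by forward substitution.
  T[0,:] = [+0.0000 +0.2500 -1.0000 -0.5000]
  T[1,:] = [+0.0000 -0.1500 +0.5000 +0.5000]
  T[2,:] = [+0.0000 -0.0667 +0.1667 +0.6667]
  T[3,:] = [+0.0000 -0.1167 +0.4524 +0.1667]
|roots of det(T-λI)|: 0.5862, 0.3926, 0.0103, 0.0000.
ρ(T) = max|λ| = 0.5862; 0.5862 < 1 ⇒ converges.

yes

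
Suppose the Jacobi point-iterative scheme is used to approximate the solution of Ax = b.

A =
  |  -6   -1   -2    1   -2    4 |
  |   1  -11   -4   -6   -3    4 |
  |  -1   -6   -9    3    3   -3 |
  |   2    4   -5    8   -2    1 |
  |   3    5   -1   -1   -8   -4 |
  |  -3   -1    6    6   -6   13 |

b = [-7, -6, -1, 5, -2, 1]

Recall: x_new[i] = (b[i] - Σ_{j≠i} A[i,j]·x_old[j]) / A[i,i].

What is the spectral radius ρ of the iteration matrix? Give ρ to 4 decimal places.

1.2462

Diagonal D = diag(-6, -11, -9, 8, -8, 13); L, U strict lower/upper.
Jacobi T = -D⁻¹(L+U): T[0,2] = -(-2)/(-6) = -0.3333; T[0,0] = 0.
  T[0,:] = [+0.0000  -0.1667  -0.3333  +0.1667  -0.3333  +0.6667]
  T[1,:] = [+0.0909  +0.0000  -0.3636  -0.5455  -0.2727  +0.3636]
  T[2,:] = [-0.1111  -0.6667  +0.0000  +0.3333  +0.3333  -0.3333]
  T[3,:] = [-0.2500  -0.5000  +0.6250  +0.0000  +0.2500  -0.1250]
  T[4,:] = [+0.3750  +0.6250  -0.1250  -0.1250  +0.0000  -0.5000]
  T[5,:] = [+0.2308  +0.0769  -0.4615  -0.4615  +0.4615  +0.0000]
|λ(T)| sorted: 1.2462, 0.7485, 0.7485, 0.4944, 0.4944, 0.1477.
ρ = 1.2462; 1.2462 > 1, so it fails to converge.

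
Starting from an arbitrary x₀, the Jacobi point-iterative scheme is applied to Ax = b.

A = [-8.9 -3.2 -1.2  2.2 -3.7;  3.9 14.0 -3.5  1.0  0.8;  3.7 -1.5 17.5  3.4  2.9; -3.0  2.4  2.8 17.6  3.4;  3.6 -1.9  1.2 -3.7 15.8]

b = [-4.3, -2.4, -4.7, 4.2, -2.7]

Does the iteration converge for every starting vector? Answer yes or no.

Let D = diag(-8.9, 14, 17.5, 17.6, 15.8); L, U the strict triangles.
Jacobi: T = -D⁻¹(L+U), T[3,4] = -(3.4)/(17.6) = -0.1932; T[3,3] = 0.
  T[0,:] = [+0.0000 -0.3596 -0.1348 +0.2472 -0.4157]
  T[1,:] = [-0.2786 +0.0000 +0.2500 -0.0714 -0.0571]
  T[2,:] = [-0.2114 +0.0857 +0.0000 -0.1943 -0.1657]
  T[3,:] = [+0.1705 -0.1364 -0.1591 +0.0000 -0.1932]
  T[4,:] = [-0.2278 +0.1203 -0.0759 +0.2342 +0.0000]
eigenvalue magnitudes: 0.6084, 0.3628, 0.2943, 0.0853, 0.0853.
ρ(T) = max|λ| = 0.6084; 0.6084 < 1, so it converges for any x₀.

yes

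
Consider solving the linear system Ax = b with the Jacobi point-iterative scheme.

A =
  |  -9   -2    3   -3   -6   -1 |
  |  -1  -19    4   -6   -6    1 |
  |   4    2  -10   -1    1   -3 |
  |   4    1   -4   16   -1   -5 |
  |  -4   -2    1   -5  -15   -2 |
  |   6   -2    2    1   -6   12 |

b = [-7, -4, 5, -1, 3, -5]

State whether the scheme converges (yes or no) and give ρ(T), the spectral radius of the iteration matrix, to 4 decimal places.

A = D + L + U where D = diag(-9, -19, -10, 16, -15, 12).
T_J = -D⁻¹(L+U): T[0,5] = -(-1)/(-9) = -0.1111; T[0,0] = 0.
  T[0,:] = [+0.0000  -0.2222  +0.3333  -0.3333  -0.6667  -0.1111]
  T[1,:] = [-0.0526  +0.0000  +0.2105  -0.3158  -0.3158  +0.0526]
  T[2,:] = [+0.4000  +0.2000  +0.0000  -0.1000  +0.1000  -0.3000]
  T[3,:] = [-0.2500  -0.0625  +0.2500  +0.0000  +0.0625  +0.3125]
  T[4,:] = [-0.2667  -0.1333  +0.0667  -0.3333  +0.0000  -0.1333]
  T[5,:] = [-0.5000  +0.1667  -0.1667  -0.0833  +0.5000  +0.0000]
moduli |λ_i(T)| = 0.8785, 0.5842, 0.3614, 0.3614, 0.1724, 0.1584.
spectral radius ρ = 0.8785; 0.8785 < 1 ⇒ converges.

yes, ρ = 0.8785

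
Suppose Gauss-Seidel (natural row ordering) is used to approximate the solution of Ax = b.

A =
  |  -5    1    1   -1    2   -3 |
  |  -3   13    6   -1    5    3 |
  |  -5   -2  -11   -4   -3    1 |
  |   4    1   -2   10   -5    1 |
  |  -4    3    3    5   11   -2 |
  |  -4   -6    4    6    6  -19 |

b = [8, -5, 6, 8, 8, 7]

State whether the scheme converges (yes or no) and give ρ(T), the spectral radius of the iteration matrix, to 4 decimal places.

yes, ρ = 0.5545

A = D + L + U where D = diag(-5, 13, -11, 10, 11, -19).
GS T = -(D+L)⁻¹U: row 0 first, T[0,5] = -(-3)/(-5) = -0.6000; later rows by forward substitution.
  T[0,:] = [+0.0000 +0.2000 +0.2000 -0.2000 +0.4000 -0.6000]
  T[1,:] = [+0.0000 +0.0462 -0.4154 +0.0308 -0.2923 -0.3692]
  T[2,:] = [+0.0000 -0.0993 -0.0154 -0.2783 -0.4014 +0.4308]
  T[3,:] = [+0.0000 -0.1045 -0.0415 +0.0213 +0.2890 +0.2631]
  T[4,:] = [+0.0000 +0.1347 +0.2091 -0.0149 +0.2033 -0.1727]
  T[5,:] = [+0.0000 -0.0680 +0.1387 -0.0242 +0.0790 +0.3621]
eigenvalue magnitudes: 0.5545, 0.3522, 0.3522, 0.2008, 0.0465, 0.0000.
ρ = 0.5545; 0.5545 < 1 ⇒ converges.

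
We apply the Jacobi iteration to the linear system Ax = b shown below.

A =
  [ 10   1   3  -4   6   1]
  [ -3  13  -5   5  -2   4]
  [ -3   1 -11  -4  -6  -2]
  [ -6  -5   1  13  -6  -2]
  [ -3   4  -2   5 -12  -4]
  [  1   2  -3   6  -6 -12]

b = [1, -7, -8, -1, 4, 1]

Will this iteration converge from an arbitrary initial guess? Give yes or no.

no

Diagonal D = diag(10, 13, -11, 13, -12, -12); L, U strict lower/upper.
Jacobi: T = -D⁻¹(L+U), T[3,0] = -(-6)/(13) = +0.4615; T[3,3] = 0.
  T[0,:] = [+0.0000 -0.1000 -0.3000 +0.4000 -0.6000 -0.1000]
  T[1,:] = [+0.2308 +0.0000 +0.3846 -0.3846 +0.1538 -0.3077]
  T[2,:] = [-0.2727 +0.0909 +0.0000 -0.3636 -0.5455 -0.1818]
  T[3,:] = [+0.4615 +0.3846 -0.0769 +0.0000 +0.4615 +0.1538]
  T[4,:] = [-0.2500 +0.3333 -0.1667 +0.4167 +0.0000 -0.3333]
  T[5,:] = [+0.0833 +0.1667 -0.2500 +0.5000 -0.5000 +0.0000]
moduli |λ_i(T)| = 1.1361, 0.5186, 0.5186, 0.4065, 0.4065, 0.3137.
ρ = 1.1361; 1.1361 > 1: divergent.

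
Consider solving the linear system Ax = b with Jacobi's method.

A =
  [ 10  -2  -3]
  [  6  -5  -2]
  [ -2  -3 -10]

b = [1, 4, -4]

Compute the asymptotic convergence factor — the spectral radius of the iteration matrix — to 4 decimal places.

0.6625

Let D = diag(10, -5, -10); L, U the strict triangles.
Jacobi: T = -D⁻¹(L+U), T[1,0] = -(6)/(-5) = +1.2000; T[1,1] = 0.
  T[0,:] = [+0.0000  +0.2000  +0.3000]
  T[1,:] = [+1.2000  +0.0000  -0.4000]
  T[2,:] = [-0.2000  -0.3000  +0.0000]
|eigenvalues of T|: 0.6625, 0.3727, 0.3727.
spectral radius ρ = 0.6625; 0.6625 < 1 ⇒ converges.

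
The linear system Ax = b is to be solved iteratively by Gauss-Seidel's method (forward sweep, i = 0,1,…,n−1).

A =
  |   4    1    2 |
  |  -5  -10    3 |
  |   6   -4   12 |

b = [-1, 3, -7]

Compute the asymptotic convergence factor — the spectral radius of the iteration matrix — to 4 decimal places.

Diagonal D = diag(4, -10, 12); L, U strict lower/upper.
GS T = -(D+L)⁻¹U: row 0 first, T[0,2] = -(2)/(4) = -0.5000; later rows by forward substitution.
  T[0,:] = [+0.0000 -0.2500 -0.5000]
  T[1,:] = [+0.0000 +0.1250 +0.5500]
  T[2,:] = [+0.0000 +0.1667 +0.4333]
eigenvalue magnitudes: 0.6189, 0.0606, 0.0000.
ρ = 0.6189; 0.6189 < 1 ⇒ converges.

0.6189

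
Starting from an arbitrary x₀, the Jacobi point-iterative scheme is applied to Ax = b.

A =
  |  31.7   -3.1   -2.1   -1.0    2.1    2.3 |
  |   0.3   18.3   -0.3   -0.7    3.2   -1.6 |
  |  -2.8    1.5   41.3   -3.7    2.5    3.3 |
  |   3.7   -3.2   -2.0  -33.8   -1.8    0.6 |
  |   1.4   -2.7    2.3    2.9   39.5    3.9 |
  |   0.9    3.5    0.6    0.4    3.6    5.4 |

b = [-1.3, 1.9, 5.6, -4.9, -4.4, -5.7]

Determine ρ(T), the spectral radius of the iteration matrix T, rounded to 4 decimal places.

0.3106

Write A = D+L+U with D = diag(31.7, 18.3, 41.3, -33.8, 39.5, 5.4).
Jacobi T = -D⁻¹(L+U): T[3,5] = -(0.6)/(-33.8) = +0.0178; T[3,3] = 0.
  T[0,:] = [+0.0000  +0.0978  +0.0662  +0.0315  -0.0662  -0.0726]
  T[1,:] = [-0.0164  +0.0000  +0.0164  +0.0383  -0.1749  +0.0874]
  T[2,:] = [+0.0678  -0.0363  +0.0000  +0.0896  -0.0605  -0.0799]
  T[3,:] = [+0.1095  -0.0947  -0.0592  +0.0000  -0.0533  +0.0178]
  T[4,:] = [-0.0354  +0.0684  -0.0582  -0.0734  +0.0000  -0.0987]
  T[5,:] = [-0.1667  -0.6481  -0.1111  -0.0741  -0.6667  +0.0000]
|roots of det(T-λI)|: 0.3106, 0.2574, 0.2574, 0.1566, 0.0821, 0.0821.
spectral radius ρ = 0.3106; 0.3106 < 1: convergent.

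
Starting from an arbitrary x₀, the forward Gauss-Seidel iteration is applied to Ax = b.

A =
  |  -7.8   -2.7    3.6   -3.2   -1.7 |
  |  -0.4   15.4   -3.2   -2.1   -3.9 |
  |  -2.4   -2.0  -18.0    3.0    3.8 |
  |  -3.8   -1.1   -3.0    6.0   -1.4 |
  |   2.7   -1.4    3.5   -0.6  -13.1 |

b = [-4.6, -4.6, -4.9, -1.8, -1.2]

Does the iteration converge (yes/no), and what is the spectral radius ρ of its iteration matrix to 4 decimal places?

Let D = diag(-7.8, 15.4, -18, 6, -13.1); L, U the strict triangles.
T_GS = -(D+L)⁻¹U: row 0 first, T[0,3] = -(-3.2)/(-7.8) = -0.4103; later rows by forward substitution.
  T[0,:] = [+0.0000 -0.3462 +0.4615 -0.4103 -0.2179]
  T[1,:] = [+0.0000 -0.0090 +0.2198 +0.1257 +0.2476]
  T[2,:] = [+0.0000 +0.0472 -0.0860 +0.2074 +0.2127]
  T[3,:] = [+0.0000 -0.1973 +0.2896 -0.1331 +0.2470]
  T[4,:] = [+0.0000 -0.0487 +0.0354 -0.0365 -0.0259]
|λ(T)| sorted: 0.3624, 0.1840, 0.1840, 0.0470, 0.0000.
ρ = 0.3624; 0.3624 < 1 ⇒ converges.

yes, ρ = 0.3624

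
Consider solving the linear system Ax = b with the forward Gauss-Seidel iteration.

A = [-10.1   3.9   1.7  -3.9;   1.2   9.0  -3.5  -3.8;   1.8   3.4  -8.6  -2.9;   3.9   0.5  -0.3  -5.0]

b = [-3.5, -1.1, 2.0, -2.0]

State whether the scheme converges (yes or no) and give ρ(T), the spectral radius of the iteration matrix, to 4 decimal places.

yes, ρ = 0.5456

A = D + L + U where D = diag(-10.1, 9, -8.6, -5).
GS T = -(D+L)⁻¹U: row 0 first, T[0,1] = -(3.9)/(-10.1) = +0.3861; later rows by forward substitution.
  T[0,:] = [+0.0000  +0.3861  +0.1683  -0.3861]
  T[1,:] = [+0.0000  -0.0515  +0.3664  +0.4737]
  T[2,:] = [+0.0000  +0.0605  +0.1801  -0.2307]
  T[3,:] = [+0.0000  +0.2924  +0.1571  -0.2400]
eigenvalue magnitudes: 0.5456, 0.2691, 0.2691, 0.0000.
ρ = 0.5456; 0.5456 < 1 ⇒ converges.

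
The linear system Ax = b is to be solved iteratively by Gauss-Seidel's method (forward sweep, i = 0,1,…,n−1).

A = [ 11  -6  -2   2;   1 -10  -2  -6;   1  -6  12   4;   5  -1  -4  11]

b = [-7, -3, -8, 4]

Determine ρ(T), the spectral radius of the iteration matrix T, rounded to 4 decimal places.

0.6563

A = D + L + U where D = diag(11, -10, 12, 11).
GS T = -(D+L)⁻¹U: row 0 first, T[0,3] = -(2)/(11) = -0.1818; later rows by forward substitution.
  T[0,:] = [+0.0000 +0.5455 +0.1818 -0.1818]
  T[1,:] = [+0.0000 +0.0545 -0.1818 -0.6182]
  T[2,:] = [+0.0000 -0.0182 -0.1061 -0.6273]
  T[3,:] = [+0.0000 -0.2496 -0.1377 -0.2017]
|eigenvalues of T|: 0.6563, 0.3258, 0.0773, 0.0000.
ρ = 0.6563; 0.6563 < 1 ⇒ converges.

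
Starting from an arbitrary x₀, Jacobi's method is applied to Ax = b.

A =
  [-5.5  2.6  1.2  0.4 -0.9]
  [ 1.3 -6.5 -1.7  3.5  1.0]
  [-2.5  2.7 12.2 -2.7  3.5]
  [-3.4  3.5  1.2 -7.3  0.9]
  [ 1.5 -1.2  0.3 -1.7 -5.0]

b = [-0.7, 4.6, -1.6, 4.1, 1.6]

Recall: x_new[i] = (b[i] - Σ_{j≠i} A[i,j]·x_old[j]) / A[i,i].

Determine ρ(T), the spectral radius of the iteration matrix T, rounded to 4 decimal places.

0.8587

Write A = D+L+U with D = diag(-5.5, -6.5, 12.2, -7.3, -5).
Jacobi T = -D⁻¹(L+U): T[0,2] = -(1.2)/(-5.5) = +0.2182; T[0,0] = 0.
  T[0,:] = [+0.0000  +0.4727  +0.2182  +0.0727  -0.1636]
  T[1,:] = [+0.2000  +0.0000  -0.2615  +0.5385  +0.1538]
  T[2,:] = [+0.2049  -0.2213  +0.0000  +0.2213  -0.2869]
  T[3,:] = [-0.4658  +0.4795  +0.1644  +0.0000  +0.1233]
  T[4,:] = [+0.3000  -0.2400  +0.0600  -0.3400  +0.0000]
eigenvalue magnitudes: 0.8587, 0.4712, 0.4712, 0.2987, 0.0727.
spectral radius ρ = 0.8587; 0.8587 < 1, so it converges for any x₀.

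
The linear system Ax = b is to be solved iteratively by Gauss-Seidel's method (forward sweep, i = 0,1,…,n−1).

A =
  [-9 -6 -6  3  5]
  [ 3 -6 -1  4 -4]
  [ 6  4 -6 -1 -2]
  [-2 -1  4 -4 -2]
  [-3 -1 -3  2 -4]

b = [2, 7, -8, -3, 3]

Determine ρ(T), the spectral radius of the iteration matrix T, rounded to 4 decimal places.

1.4134

A = D + L + U where D = diag(-9, -6, -6, -4, -4).
Gauss-Seidel: T = -(D+L)⁻¹U, row 0 first, T[0,2] = -(-6)/(-9) = -0.6667; later rows by forward substitution.
  T[0,:] = [+0.0000 -0.6667 -0.6667 +0.3333 +0.5556]
  T[1,:] = [+0.0000 -0.3333 -0.5000 +0.8333 -0.3889]
  T[2,:] = [+0.0000 -0.8889 -1.0000 +0.7222 -0.0370]
  T[3,:] = [+0.0000 -0.4722 -0.5417 +0.3472 -0.7176]
  T[4,:] = [+0.0000 +1.0139 +1.1042 -0.8264 -0.6505]
|eigenvalues of T|: 1.4134, 0.6132, 0.6132, 0.0131, 0.0000.
ρ(T) = max|λ| = 1.4134; 1.4134 > 1, so it fails to converge.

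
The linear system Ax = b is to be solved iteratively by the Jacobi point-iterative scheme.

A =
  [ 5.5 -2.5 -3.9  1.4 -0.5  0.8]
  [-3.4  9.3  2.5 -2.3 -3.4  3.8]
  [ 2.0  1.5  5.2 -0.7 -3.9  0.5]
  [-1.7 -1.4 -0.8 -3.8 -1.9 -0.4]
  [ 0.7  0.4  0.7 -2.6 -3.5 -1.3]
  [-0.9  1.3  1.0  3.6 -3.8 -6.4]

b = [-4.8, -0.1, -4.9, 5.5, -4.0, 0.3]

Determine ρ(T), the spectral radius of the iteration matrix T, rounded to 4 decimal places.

1.1930

Let D = diag(5.5, 9.3, 5.2, -3.8, -3.5, -6.4); L, U the strict triangles.
T_J = -D⁻¹(L+U): T[1,2] = -(2.5)/(9.3) = -0.2688; T[1,1] = 0.
  T[0,:] = [+0.0000 +0.4545 +0.7091 -0.2545 +0.0909 -0.1455]
  T[1,:] = [+0.3656 +0.0000 -0.2688 +0.2473 +0.3656 -0.4086]
  T[2,:] = [-0.3846 -0.2885 +0.0000 +0.1346 +0.7500 -0.0962]
  T[3,:] = [-0.4474 -0.3684 -0.2105 +0.0000 -0.5000 -0.1053]
  T[4,:] = [+0.2000 +0.1143 +0.2000 -0.7429 +0.0000 -0.3714]
  T[5,:] = [-0.1406 +0.2031 +0.1562 +0.5625 -0.5938 +0.0000]
moduli |λ_i(T)| = 1.1930, 0.8514, 0.6929, 0.6929, 0.0597, 0.0597.
spectral radius ρ = 1.1930; 1.1930 > 1: divergent.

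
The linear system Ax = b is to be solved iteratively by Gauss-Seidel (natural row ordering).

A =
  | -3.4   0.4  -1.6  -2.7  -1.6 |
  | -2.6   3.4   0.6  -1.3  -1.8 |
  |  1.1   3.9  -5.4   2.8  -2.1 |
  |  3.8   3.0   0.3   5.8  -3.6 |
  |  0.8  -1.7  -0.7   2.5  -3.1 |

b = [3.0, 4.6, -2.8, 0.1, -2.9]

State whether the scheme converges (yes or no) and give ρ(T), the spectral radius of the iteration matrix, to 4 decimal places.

no, ρ = 1.1611

Diagonal D = diag(-3.4, 3.4, -5.4, 5.8, -3.1); L, U strict lower/upper.
T_GS = -(D+L)⁻¹U: row 0 first, T[0,1] = -(0.4)/(-3.4) = +0.1176; later rows by forward substitution.
  T[0,:] = [+0.0000  +0.1176  -0.4706  -0.7941  -0.4706]
  T[1,:] = [+0.0000  +0.0900  -0.5363  -0.2249  +0.1696]
  T[2,:] = [+0.0000  +0.0889  -0.4832  +0.1943  -0.3623]
  T[3,:] = [+0.0000  -0.1282  +0.6107  +0.6266  +0.8600]
  T[4,:] = [+0.0000  -0.1425  +0.7743  +0.3798  +0.5610]
moduli |λ_i(T)| = 1.1611, 0.3859, 0.3859, 0.0100, 0.0000.
ρ(T) = max|λ| = 1.1611; 1.1611 > 1: divergent.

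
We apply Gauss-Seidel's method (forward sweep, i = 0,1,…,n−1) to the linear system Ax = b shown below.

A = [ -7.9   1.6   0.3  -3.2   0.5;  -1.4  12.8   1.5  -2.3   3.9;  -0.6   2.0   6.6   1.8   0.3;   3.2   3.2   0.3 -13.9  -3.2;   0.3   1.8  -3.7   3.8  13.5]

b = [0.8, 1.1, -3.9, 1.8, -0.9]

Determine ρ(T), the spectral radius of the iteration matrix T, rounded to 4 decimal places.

Let D = diag(-7.9, 12.8, 6.6, -13.9, 13.5); L, U the strict triangles.
GS T = -(D+L)⁻¹U: row 0 first, T[0,3] = -(-3.2)/(-7.9) = -0.4051; later rows by forward substitution.
  T[0,:] = [+0.0000, +0.2025, +0.0380, -0.4051, +0.0633]
  T[1,:] = [+0.0000, +0.0222, -0.1130, +0.1354, -0.2978]
  T[2,:] = [+0.0000, +0.0117, +0.0377, -0.3506, +0.0505]
  T[3,:] = [+0.0000, +0.0520, -0.0165, -0.0697, -0.2831]
  T[4,:] = [+0.0000, -0.0189, +0.0292, -0.0855, +0.1318]
|eigenvalues of T|: 0.3106, 0.0953, 0.0953, 0.0117, 0.0000.
spectral radius ρ = 0.3106; 0.3106 < 1: convergent.

0.3106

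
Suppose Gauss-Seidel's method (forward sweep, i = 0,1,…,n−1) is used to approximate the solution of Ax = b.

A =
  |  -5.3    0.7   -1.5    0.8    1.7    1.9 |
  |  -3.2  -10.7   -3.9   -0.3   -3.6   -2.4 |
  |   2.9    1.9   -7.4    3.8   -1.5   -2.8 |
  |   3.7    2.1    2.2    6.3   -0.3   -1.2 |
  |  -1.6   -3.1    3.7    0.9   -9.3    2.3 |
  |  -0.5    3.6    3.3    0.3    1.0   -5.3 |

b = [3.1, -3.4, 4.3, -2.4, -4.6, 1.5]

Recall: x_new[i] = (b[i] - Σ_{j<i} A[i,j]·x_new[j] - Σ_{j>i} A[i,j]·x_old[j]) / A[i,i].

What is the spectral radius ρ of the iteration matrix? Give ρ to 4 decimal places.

Let D = diag(-5.3, -10.7, -7.4, 6.3, -9.3, -5.3); L, U the strict triangles.
GS T = -(D+L)⁻¹U: row 0 first, T[0,5] = -(1.9)/(-5.3) = +0.3585; later rows by forward substitution.
  T[0,:] = [+0.0000  +0.1321  -0.2830  +0.1509  +0.3208  +0.3585]
  T[1,:] = [+0.0000  -0.0395  -0.2798  -0.0732  -0.4324  -0.3315]
  T[2,:] = [+0.0000  +0.0416  -0.1828  +0.5539  -0.1880  -0.3230]
  T[3,:] = [+0.0000  -0.0789  +0.3233  -0.2577  +0.0690  +0.2032]
  T[4,:] = [+0.0000  -0.0006  +0.1005  +0.1938  +0.0208  +0.1873]
  T[5,:] = [+0.0000  -0.0180  -0.2399  +0.3029  -0.4332  -0.4133]
|roots of det(T-λI)|: 0.8582, 0.2375, 0.2375, 0.2312, 0.0025, 0.0000.
ρ = 0.8582; 0.8582 < 1: convergent.

0.8582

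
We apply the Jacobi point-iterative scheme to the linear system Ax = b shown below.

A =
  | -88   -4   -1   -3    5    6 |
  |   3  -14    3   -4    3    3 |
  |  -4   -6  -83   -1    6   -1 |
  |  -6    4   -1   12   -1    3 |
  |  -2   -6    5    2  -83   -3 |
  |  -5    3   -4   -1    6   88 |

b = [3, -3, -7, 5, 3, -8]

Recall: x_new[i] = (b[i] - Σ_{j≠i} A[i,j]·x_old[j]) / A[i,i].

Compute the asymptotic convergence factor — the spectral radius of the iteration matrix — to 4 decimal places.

0.2449

Let D = diag(-88, -14, -83, 12, -83, 88); L, U the strict triangles.
T_J = -D⁻¹(L+U): T[5,2] = -(-4)/(88) = +0.0455; T[5,5] = 0.
  T[0,:] = [+0.0000, -0.0455, -0.0114, -0.0341, +0.0568, +0.0682]
  T[1,:] = [+0.2143, +0.0000, +0.2143, -0.2857, +0.2143, +0.2143]
  T[2,:] = [-0.0482, -0.0723, +0.0000, -0.0120, +0.0723, -0.0120]
  T[3,:] = [+0.5000, -0.3333, +0.0833, +0.0000, +0.0833, -0.2500]
  T[4,:] = [-0.0241, -0.0723, +0.0602, +0.0241, +0.0000, -0.0361]
  T[5,:] = [+0.0568, -0.0341, +0.0455, +0.0114, -0.0682, +0.0000]
|eigenvalues of T|: 0.2449, 0.2067, 0.2067, 0.0801, 0.0603, 0.0603.
ρ = 0.2449; 0.2449 < 1 ⇒ converges.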